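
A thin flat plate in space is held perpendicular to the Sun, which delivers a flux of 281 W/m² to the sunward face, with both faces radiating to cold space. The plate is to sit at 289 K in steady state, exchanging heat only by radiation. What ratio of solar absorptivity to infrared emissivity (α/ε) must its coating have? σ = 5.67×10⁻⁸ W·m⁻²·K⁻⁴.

Balance: αS·A = εσ·2A·T⁴ ⇒ α/ε = 2σT⁴/S.
α/ε = 2·5.67×10⁻⁸·(289)⁴/281 = 2·5.67×10⁻⁸·6.976×10⁹/281.

α/ε ≈ 2.82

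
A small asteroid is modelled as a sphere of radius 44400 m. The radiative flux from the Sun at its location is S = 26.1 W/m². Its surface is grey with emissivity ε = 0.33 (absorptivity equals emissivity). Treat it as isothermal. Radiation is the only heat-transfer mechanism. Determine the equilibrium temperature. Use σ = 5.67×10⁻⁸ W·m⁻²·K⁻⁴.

At equilibrium, absorbed power = emitted power.
Absorbing cross-section = πr² = 6.193×10⁹ m²; emitting surface = 4πr² = 2.477×10¹⁰ m² (ratio 4).
εS·A_cross = εσ·A_surf·T⁴  ⇒  T⁴ = S/(4σ)   (ε cancels).
T⁴ = 26.1/(4·5.67×10⁻⁸) = 1.151×10⁸ K⁴.
T = (1.151×10⁸)^(1/4).

T ≈ 104 K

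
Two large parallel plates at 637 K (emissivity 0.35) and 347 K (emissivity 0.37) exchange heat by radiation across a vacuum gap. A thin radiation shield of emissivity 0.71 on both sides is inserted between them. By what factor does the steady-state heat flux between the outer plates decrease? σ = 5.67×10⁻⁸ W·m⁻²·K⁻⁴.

factor ≈ 1.40

Without shield: q₀ = σΔ(T⁴)/(1/ε₁+1/ε₂−1) with denominator 4.560.
With shield the two gaps are in series; the resistances add: (1/ε₁+1/ε_s−1)+(1/ε_s+1/ε₂−1) = 3.266+3.111 = 6.377.
Heat-flux ratio q₀/q = 6.377/4.560.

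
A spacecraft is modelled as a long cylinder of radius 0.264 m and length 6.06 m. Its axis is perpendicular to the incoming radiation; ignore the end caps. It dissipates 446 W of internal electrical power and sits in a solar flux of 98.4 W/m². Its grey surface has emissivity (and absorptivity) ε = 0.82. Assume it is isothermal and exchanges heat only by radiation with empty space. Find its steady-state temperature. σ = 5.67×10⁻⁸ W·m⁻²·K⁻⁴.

At steady state, absorbed solar power + internal power = radiated power.
Absorbed: α·S·A_cross = 0.82·98.4·3.200 = 258.2 W (cross-section 2rL).
Total input = 258.2 + 446 = 704.2 W.
Radiated: εσ·A_surf·T⁴ with A_surf = 2πrL = 10.05 m².
T⁴ = 704.2/(0.82·5.67×10⁻⁸·10.05) = 1.507×10⁹ K⁴.

T ≈ 197 K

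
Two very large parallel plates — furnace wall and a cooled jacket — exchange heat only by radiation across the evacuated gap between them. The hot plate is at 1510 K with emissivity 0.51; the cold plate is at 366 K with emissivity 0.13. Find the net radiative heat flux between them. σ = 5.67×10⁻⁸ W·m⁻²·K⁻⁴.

For two infinite grey parallel plates, q = σ(T₁⁴ − T₂⁴)/(1/ε₁ + 1/ε₂ − 1).
T₁⁴ − T₂⁴ = 5.199×10¹² − 1.794×10¹⁰ = 5.181×10¹² K⁴.
1/ε₁ + 1/ε₂ − 1 = 1.961 + 7.692 − 1 = 8.653.
q = 5.67×10⁻⁸ × 5.181×10¹² / 8.653.

q ≈ 33900 W/m²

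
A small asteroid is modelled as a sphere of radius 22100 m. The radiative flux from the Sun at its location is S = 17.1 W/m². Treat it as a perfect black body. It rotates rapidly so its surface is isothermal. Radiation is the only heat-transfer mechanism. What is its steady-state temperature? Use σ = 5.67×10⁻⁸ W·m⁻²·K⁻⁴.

T ≈ 93.2 K

At equilibrium, absorbed power = emitted power.
Absorbing cross-section = πr² = 1.534×10⁹ m²; emitting surface = 4πr² = 6.138×10⁹ m² (ratio 4).
S·A_cross = εσ·A_surf·T⁴  ⇒  T⁴ = S/(4σ).
T⁴ = 1.00·17.1/(4·5.67×10⁻⁸) = 7.540×10⁷ K⁴.
T = (7.540×10⁷)^(1/4).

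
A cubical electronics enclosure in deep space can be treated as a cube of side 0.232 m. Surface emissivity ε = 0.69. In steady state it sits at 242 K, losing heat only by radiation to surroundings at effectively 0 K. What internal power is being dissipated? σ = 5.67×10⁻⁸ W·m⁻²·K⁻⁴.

P ≈ 43.3 W

Steady state: P = εσA T⁴.
A = 6L² = 0.3229 m²; T⁴ = (242)⁴ = 3.430×10⁹ K⁴.
P = 0.69 × 5.67×10⁻⁸ × 0.3229 × 3.430×10⁹.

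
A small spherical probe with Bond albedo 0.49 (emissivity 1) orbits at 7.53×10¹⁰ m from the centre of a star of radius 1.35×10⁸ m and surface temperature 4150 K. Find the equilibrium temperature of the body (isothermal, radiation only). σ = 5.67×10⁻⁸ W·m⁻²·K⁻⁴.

T ≈ 105 K

The star's surface emits σT_*⁴; at distance d the flux is S = σT_*⁴(R_*/d)².
S = 5.67×10⁻⁸·(4150)⁴·(1.35×10⁸/7.53×10¹⁰)² = 54.06 W/m².
For an isothermal sphere T⁴ = (1−a)S/(4σ) = 1.216×10⁸ K⁴.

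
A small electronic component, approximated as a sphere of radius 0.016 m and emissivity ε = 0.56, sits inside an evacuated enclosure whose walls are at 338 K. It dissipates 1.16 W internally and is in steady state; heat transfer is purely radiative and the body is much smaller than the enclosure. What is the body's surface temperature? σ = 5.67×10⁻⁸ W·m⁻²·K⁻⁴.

For a small grey body in a large enclosure, net radiated power = εσA(T⁴ − T_w⁴).
Steady state: P = εσA(T⁴ − T_w⁴) with A = 4πr² = 0.003217 m².
T⁴ = P/(εσA) + T_w⁴ = 1.16/(0.56·5.67×10⁻⁸·0.003217) + (338)⁴
    = 1.136×10¹⁰ + 1.305×10¹⁰ = 2.441×10¹⁰ K⁴.

T ≈ 395 K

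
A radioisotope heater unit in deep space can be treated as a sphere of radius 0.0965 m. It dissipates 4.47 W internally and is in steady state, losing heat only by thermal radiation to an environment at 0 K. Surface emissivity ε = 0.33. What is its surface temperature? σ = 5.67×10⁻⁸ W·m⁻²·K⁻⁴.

T ≈ 213 K

Steady state: internal power = radiated power, P = εσA T⁴.
Radiating area A = 4πr² = 0.1170 m².
T⁴ = P/(εσA) = 4.47/(0.33·5.67×10⁻⁸·0.1170) = 2.041×10⁹ K⁴.
T = (2.041×10⁹)^(1/4).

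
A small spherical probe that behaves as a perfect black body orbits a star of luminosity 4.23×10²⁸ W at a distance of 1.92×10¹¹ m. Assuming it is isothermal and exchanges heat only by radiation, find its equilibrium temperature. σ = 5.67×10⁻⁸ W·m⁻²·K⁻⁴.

T ≈ 797 K

First find the stellar flux at distance d: S = L/(4πd²) = 4.23×10²⁸/(4π·(1.92×10¹¹)²) = 91310 W/m².
For an isothermal sphere, absorbed (1−a)S·πr² = emitted σ·4πr²·T⁴, so T⁴ = (1−a)S/(4σ).
T⁴ = 1.00·91310/(4·5.67×10⁻⁸) = 4.026×10¹¹ K⁴.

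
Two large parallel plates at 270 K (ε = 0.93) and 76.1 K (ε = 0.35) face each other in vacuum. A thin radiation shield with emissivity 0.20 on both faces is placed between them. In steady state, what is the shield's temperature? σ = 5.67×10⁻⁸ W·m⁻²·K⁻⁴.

In steady state the net flux on the hot side equals that on the cold side.
σ(T₁⁴−T_s⁴)/D₁ = σ(T_s⁴−T₂⁴)/D₂, with D₁ = 1/ε₁+1/ε_s−1 = 5.075, D₂ = 1/ε_s+1/ε₂−1 = 6.857.
Solve for T_s⁴: T_s⁴ = (D₂·T₁⁴ + D₁·T₂⁴)/(D₁+D₂) = 3.068×10⁹ K⁴.

T_s ≈ 235 K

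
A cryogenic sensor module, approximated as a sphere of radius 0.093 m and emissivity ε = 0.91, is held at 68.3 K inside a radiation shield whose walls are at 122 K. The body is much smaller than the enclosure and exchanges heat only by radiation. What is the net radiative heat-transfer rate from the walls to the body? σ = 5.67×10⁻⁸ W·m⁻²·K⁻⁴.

For a small grey body in a large enclosure: P_net = εσA(T_body⁴ − T_wall⁴).
A = 4πr² = 0.1087 m²; T_body⁴ − T_wall⁴ = 2.176×10⁷ − 2.215×10⁸ = -1.998×10⁸ K⁴.
|P_net| = 0.91·5.67×10⁻⁸·0.1087·1.998×10⁸.

P_net ≈ 1.12 W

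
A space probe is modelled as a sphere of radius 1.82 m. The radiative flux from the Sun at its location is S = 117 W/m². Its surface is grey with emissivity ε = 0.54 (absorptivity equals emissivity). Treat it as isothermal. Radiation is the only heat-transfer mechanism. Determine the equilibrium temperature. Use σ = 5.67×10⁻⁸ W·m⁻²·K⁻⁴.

T ≈ 151 K

At equilibrium, absorbed power = emitted power.
Absorbing cross-section = πr² = 10.41 m²; emitting surface = 4πr² = 41.62 m² (ratio 4).
εS·A_cross = εσ·A_surf·T⁴  ⇒  T⁴ = S/(4σ)   (ε cancels).
T⁴ = 117/(4·5.67×10⁻⁸) = 5.159×10⁸ K⁴.
T = (5.159×10⁸)^(1/4).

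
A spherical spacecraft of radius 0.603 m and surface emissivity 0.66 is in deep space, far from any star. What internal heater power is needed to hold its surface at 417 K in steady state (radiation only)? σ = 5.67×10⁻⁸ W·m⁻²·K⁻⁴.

P = εσ·4πr²·T⁴.
4πr² = 4.569 m²; T⁴ = 3.024×10¹⁰ K⁴.
P = 0.66·5.67×10⁻⁸·4.569·3.024×10¹⁰.

P ≈ 5170 W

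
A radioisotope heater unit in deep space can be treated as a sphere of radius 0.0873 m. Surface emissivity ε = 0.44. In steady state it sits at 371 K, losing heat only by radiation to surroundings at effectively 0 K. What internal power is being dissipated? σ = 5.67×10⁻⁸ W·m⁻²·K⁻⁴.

Steady state: P = εσA T⁴.
A = 4πr² = 0.09577 m²; T⁴ = (371)⁴ = 1.895×10¹⁰ K⁴.
P = 0.44 × 5.67×10⁻⁸ × 0.09577 × 1.895×10¹⁰.

P ≈ 45.3 W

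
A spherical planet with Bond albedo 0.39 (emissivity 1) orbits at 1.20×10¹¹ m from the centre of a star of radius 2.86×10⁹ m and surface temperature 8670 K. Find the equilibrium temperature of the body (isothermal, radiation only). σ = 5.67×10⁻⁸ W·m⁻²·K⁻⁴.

T ≈ 836 K

The star's surface emits σT_*⁴; at distance d the flux is S = σT_*⁴(R_*/d)².
S = 5.67×10⁻⁸·(8670)⁴·(2.86×10⁹/1.20×10¹¹)² = 1.820×10⁵ W/m².
For an isothermal sphere T⁴ = (1−a)S/(4σ) = 4.895×10¹¹ K⁴.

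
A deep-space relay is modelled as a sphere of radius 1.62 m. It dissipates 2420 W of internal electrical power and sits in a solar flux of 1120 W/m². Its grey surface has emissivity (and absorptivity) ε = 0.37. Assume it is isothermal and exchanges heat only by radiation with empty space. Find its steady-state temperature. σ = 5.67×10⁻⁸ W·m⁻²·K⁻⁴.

At steady state, absorbed solar power + internal power = radiated power.
Absorbed: α·S·A_cross = 0.37·1120·8.245 = 3417 W (cross-section πr²).
Total input = 3417 + 2420 = 5837 W.
Radiated: εσ·A_surf·T⁴ with A_surf = 4πr² = 32.98 m².
T⁴ = 5837/(0.37·5.67×10⁻⁸·32.98) = 8.436×10⁹ K⁴.

T ≈ 303 K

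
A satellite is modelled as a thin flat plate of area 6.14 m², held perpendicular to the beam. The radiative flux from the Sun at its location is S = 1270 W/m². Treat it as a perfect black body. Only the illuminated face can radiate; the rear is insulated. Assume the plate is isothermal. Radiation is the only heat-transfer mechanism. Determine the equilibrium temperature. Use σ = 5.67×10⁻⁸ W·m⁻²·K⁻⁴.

At equilibrium, absorbed power = emitted power.
Absorbing cross-section = A = 6.140 m²; emitting surface = A = 6.140 m² (ratio 1).
S·A_cross = εσ·A_surf·T⁴  ⇒  T⁴ = S/(1σ).
T⁴ = 1.00·1270/(1·5.67×10⁻⁸) = 2.240×10¹⁰ K⁴.
T = (2.240×10¹⁰)^(1/4).

T ≈ 387 K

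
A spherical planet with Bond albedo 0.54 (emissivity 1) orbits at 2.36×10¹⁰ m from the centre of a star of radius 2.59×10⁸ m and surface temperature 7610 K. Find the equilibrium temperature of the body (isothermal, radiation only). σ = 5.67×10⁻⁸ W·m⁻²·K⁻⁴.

T ≈ 464 K

The star's surface emits σT_*⁴; at distance d the flux is S = σT_*⁴(R_*/d)².
S = 5.67×10⁻⁸·(7610)⁴·(2.59×10⁸/2.36×10¹⁰)² = 22900 W/m².
For an isothermal sphere T⁴ = (1−a)S/(4σ) = 4.645×10¹⁰ K⁴.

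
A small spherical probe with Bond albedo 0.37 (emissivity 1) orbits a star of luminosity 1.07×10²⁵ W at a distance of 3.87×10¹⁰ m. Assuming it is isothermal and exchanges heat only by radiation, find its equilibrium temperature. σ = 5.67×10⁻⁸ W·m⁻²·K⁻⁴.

First find the stellar flux at distance d: S = L/(4πd²) = 1.07×10²⁵/(4π·(3.87×10¹⁰)²) = 568.5 W/m².
For an isothermal sphere, absorbed (1−a)S·πr² = emitted σ·4πr²·T⁴, so T⁴ = (1−a)S/(4σ).
T⁴ = 0.630·568.5/(4·5.67×10⁻⁸) = 1.579×10⁹ K⁴.

T ≈ 199 K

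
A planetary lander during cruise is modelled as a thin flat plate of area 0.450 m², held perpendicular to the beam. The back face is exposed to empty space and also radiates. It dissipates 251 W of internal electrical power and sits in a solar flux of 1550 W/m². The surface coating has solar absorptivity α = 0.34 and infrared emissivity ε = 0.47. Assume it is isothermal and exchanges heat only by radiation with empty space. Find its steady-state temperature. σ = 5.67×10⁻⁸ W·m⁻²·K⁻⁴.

T ≈ 378 K

At steady state, absorbed solar power + internal power = radiated power.
Absorbed: α·S·A_cross = 0.34·1550·0.4500 = 237.2 W (cross-section A).
Total input = 237.2 + 251 = 488.1 W.
Radiated: εσ·A_surf·T⁴ with A_surf = 2A = 0.9000 m².
T⁴ = 488.1/(0.47·5.67×10⁻⁸·0.9000) = 2.035×10¹⁰ K⁴.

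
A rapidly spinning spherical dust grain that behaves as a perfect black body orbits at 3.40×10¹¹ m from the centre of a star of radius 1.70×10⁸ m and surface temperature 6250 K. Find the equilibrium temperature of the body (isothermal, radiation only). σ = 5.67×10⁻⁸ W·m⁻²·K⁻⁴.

T ≈ 98.8 K

The star's surface emits σT_*⁴; at distance d the flux is S = σT_*⁴(R_*/d)².
S = 5.67×10⁻⁸·(6250)⁴·(1.70×10⁸/3.40×10¹¹)² = 21.63 W/m².
For an isothermal sphere T⁴ = (1−a)S/(4σ) = 9.537×10⁷ K⁴.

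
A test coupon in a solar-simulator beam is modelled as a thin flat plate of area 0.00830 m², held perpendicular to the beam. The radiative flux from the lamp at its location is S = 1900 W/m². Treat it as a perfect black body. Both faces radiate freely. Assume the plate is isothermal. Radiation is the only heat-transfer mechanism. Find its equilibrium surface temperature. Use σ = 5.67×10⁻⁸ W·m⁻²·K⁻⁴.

T ≈ 360 K

At equilibrium, absorbed power = emitted power.
Absorbing cross-section = A = 0.008300 m²; emitting surface = 2A = 0.01660 m² (ratio 2).
S·A_cross = εσ·A_surf·T⁴  ⇒  T⁴ = S/(2σ).
T⁴ = 1.00·1900/(2·5.67×10⁻⁸) = 1.675×10¹⁰ K⁴.
T = (1.675×10¹⁰)^(1/4).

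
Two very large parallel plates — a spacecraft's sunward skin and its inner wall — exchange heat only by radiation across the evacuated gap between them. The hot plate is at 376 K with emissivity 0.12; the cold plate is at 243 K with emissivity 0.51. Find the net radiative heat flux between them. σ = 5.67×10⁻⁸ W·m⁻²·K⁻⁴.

For two infinite grey parallel plates, q = σ(T₁⁴ − T₂⁴)/(1/ε₁ + 1/ε₂ − 1).
T₁⁴ − T₂⁴ = 1.999×10¹⁰ − 3.487×10⁹ = 1.650×10¹⁰ K⁴.
1/ε₁ + 1/ε₂ − 1 = 8.333 + 1.961 − 1 = 9.294.
q = 5.67×10⁻⁸ × 1.650×10¹⁰ / 9.294.

q ≈ 101 W/m²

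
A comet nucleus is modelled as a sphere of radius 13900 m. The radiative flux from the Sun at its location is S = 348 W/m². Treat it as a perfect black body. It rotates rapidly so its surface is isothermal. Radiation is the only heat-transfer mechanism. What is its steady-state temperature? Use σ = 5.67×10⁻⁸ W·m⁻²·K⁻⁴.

T ≈ 198 K

At equilibrium, absorbed power = emitted power.
Absorbing cross-section = πr² = 6.070×10⁸ m²; emitting surface = 4πr² = 2.428×10⁹ m² (ratio 4).
S·A_cross = εσ·A_surf·T⁴  ⇒  T⁴ = S/(4σ).
T⁴ = 1.00·348/(4·5.67×10⁻⁸) = 1.534×10⁹ K⁴.
T = (1.534×10⁹)^(1/4).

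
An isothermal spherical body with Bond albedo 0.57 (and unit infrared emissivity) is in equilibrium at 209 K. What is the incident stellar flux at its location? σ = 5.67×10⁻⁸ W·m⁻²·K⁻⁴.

S ≈ 1010 W/m²

(1−a)S·πr² = σ·4πr²·T⁴ ⇒ S = 4σT⁴/(1−a).
S = 4·5.67×10⁻⁸·1.908×10⁹/0.430.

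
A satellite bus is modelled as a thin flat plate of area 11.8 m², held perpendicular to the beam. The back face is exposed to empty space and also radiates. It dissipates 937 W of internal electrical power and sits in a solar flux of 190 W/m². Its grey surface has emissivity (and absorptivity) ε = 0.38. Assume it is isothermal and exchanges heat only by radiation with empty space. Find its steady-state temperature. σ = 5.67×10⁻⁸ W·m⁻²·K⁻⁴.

T ≈ 244 K

At steady state, absorbed solar power + internal power = radiated power.
Absorbed: α·S·A_cross = 0.38·190·11.80 = 852.0 W (cross-section A).
Total input = 852.0 + 937 = 1789 W.
Radiated: εσ·A_surf·T⁴ with A_surf = 2A = 23.60 m².
T⁴ = 1789/(0.38·5.67×10⁻⁸·23.60) = 3.518×10⁹ K⁴.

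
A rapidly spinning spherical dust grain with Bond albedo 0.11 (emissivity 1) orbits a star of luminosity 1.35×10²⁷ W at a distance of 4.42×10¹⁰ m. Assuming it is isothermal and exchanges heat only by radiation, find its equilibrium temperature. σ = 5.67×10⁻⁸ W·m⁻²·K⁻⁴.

First find the stellar flux at distance d: S = L/(4πd²) = 1.35×10²⁷/(4π·(4.42×10¹⁰)²) = 54990 W/m².
For an isothermal sphere, absorbed (1−a)S·πr² = emitted σ·4πr²·T⁴, so T⁴ = (1−a)S/(4σ).
T⁴ = 0.890·54990/(4·5.67×10⁻⁸) = 2.158×10¹¹ K⁴.

T ≈ 682 K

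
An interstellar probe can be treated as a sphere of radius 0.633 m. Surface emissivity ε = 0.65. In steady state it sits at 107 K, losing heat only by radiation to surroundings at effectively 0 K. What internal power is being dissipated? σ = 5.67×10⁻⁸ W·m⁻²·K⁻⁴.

Steady state: P = εσA T⁴.
A = 4πr² = 5.035 m²; T⁴ = (107)⁴ = 1.311×10⁸ K⁴.
P = 0.65 × 5.67×10⁻⁸ × 5.035 × 1.311×10⁸.

P ≈ 24.3 W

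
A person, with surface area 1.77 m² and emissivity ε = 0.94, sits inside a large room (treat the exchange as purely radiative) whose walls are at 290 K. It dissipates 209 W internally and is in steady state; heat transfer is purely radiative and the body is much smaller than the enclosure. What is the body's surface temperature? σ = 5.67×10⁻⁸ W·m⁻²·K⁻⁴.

T ≈ 310 K

For a small grey body in a large enclosure, net radiated power = εσA(T⁴ − T_w⁴).
Steady state: P = εσA(T⁴ − T_w⁴) with A = 1.77 m².
T⁴ = P/(εσA) + T_w⁴ = 209/(0.94·5.67×10⁻⁸·1.770) + (290)⁴
    = 2.215×10⁹ + 7.073×10⁹ = 9.288×10⁹ K⁴.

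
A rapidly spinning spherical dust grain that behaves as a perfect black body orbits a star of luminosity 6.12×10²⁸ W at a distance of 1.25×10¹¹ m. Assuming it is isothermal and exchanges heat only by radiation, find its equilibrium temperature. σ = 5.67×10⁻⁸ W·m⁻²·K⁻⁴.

First find the stellar flux at distance d: S = L/(4πd²) = 6.12×10²⁸/(4π·(1.25×10¹¹)²) = 3.117×10⁵ W/m².
For an isothermal sphere, absorbed (1−a)S·πr² = emitted σ·4πr²·T⁴, so T⁴ = (1−a)S/(4σ).
T⁴ = 1.00·3.117×10⁵/(4·5.67×10⁻⁸) = 1.374×10¹² K⁴.

T ≈ 1080 K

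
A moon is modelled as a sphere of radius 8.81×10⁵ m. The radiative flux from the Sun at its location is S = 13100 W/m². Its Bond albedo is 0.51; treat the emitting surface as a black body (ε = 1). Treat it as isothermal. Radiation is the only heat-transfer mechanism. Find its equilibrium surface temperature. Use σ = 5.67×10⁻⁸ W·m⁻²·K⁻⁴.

T ≈ 410 K

At equilibrium, absorbed power = emitted power.
Absorbing cross-section = πr² = 2.438×10¹² m²; emitting surface = 4πr² = 9.754×10¹² m² (ratio 4).
(1−a)S·A_cross = εσ·A_surf·T⁴  ⇒  T⁴ = (1−a)S/(4σ).
T⁴ = 0.490·13100/(4·5.67×10⁻⁸) = 2.830×10¹⁰ K⁴.
T = (2.830×10¹⁰)^(1/4).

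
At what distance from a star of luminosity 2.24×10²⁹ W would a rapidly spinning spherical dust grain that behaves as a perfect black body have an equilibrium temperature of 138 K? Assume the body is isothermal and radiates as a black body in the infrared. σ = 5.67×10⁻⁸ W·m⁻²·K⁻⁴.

d ≈ 1.47×10¹³ m

For an isothermal black-emitting sphere, (1−a)S·πr² = σ·4πr²·T⁴ ⇒ S = 4σT⁴/(1−a).
S = 4·5.67×10⁻⁸·(138)⁴/1.00 = 82.25 W/m².
Flux falls as S = L/(4πd²), so d = √(L/(4πS)) = √(2.24×10²⁹/(4π·82.25)).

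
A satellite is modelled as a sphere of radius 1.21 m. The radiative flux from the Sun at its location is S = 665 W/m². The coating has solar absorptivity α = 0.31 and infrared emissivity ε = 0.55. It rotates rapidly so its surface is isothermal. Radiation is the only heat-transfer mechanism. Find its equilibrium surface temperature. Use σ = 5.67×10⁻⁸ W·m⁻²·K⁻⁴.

At equilibrium, absorbed power = emitted power.
Absorbing cross-section = πr² = 4.600 m²; emitting surface = 4πr² = 18.40 m² (ratio 4).
αS·A_cross = εσ·A_surf·T⁴  ⇒  T⁴ = αS/(ε·4σ).
T⁴ = 0.310·665/(0.55·4·5.67×10⁻⁸) = 1.653×10⁹ K⁴.
T = (1.653×10⁹)^(1/4).

T ≈ 202 K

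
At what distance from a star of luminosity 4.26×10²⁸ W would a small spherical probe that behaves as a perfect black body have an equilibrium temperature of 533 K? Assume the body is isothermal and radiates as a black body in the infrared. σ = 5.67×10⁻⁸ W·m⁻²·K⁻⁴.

For an isothermal black-emitting sphere, (1−a)S·πr² = σ·4πr²·T⁴ ⇒ S = 4σT⁴/(1−a).
S = 4·5.67×10⁻⁸·(533)⁴/1.00 = 18300 W/m².
Flux falls as S = L/(4πd²), so d = √(L/(4πS)) = √(4.26×10²⁸/(4π·18300)).

d ≈ 4.30×10¹¹ m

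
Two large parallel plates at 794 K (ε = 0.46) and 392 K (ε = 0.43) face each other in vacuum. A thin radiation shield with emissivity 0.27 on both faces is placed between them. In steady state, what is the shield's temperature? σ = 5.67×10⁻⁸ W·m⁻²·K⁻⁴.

In steady state the net flux on the hot side equals that on the cold side.
σ(T₁⁴−T_s⁴)/D₁ = σ(T_s⁴−T₂⁴)/D₂, with D₁ = 1/ε₁+1/ε_s−1 = 4.878, D₂ = 1/ε_s+1/ε₂−1 = 5.029.
Solve for T_s⁴: T_s⁴ = (D₂·T₁⁴ + D₁·T₂⁴)/(D₁+D₂) = 2.134×10¹¹ K⁴.

T_s ≈ 680 K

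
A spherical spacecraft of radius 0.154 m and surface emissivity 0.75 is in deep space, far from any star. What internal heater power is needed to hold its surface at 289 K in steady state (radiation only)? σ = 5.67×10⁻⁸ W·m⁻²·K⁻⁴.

P = εσ·4πr²·T⁴.
4πr² = 0.2980 m²; T⁴ = 6.976×10⁹ K⁴.
P = 0.75·5.67×10⁻⁸·0.2980·6.976×10⁹.

P ≈ 88.4 W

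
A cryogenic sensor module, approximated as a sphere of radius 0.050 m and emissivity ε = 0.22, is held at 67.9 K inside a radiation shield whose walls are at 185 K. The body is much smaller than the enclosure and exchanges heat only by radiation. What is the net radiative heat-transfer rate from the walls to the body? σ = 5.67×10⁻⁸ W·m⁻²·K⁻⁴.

For a small grey body in a large enclosure: P_net = εσA(T_body⁴ − T_wall⁴).
A = 4πr² = 0.03142 m²; T_body⁴ − T_wall⁴ = 2.126×10⁷ − 1.171×10⁹ = -1.150×10⁹ K⁴.
|P_net| = 0.22·5.67×10⁻⁸·0.03142·1.150×10⁹.

P_net ≈ 0.451 W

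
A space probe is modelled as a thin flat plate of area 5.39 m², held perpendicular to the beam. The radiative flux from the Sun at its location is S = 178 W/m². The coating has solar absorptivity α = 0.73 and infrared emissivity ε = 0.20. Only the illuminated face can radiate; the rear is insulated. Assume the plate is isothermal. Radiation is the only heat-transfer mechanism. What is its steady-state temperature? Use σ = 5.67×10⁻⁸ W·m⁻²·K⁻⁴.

T ≈ 327 K

At equilibrium, absorbed power = emitted power.
Absorbing cross-section = A = 5.390 m²; emitting surface = A = 5.390 m² (ratio 1).
αS·A_cross = εσ·A_surf·T⁴  ⇒  T⁴ = αS/(ε·1σ).
T⁴ = 0.730·178/(0.20·1·5.67×10⁻⁸) = 1.146×10¹⁰ K⁴.
T = (1.146×10¹⁰)^(1/4).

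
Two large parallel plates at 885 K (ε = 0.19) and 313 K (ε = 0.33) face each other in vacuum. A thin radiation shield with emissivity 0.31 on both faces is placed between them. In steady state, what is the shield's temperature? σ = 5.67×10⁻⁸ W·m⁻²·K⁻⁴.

T_s ≈ 713 K

In steady state the net flux on the hot side equals that on the cold side.
σ(T₁⁴−T_s⁴)/D₁ = σ(T_s⁴−T₂⁴)/D₂, with D₁ = 1/ε₁+1/ε_s−1 = 7.489, D₂ = 1/ε_s+1/ε₂−1 = 5.256.
Solve for T_s⁴: T_s⁴ = (D₂·T₁⁴ + D₁·T₂⁴)/(D₁+D₂) = 2.586×10¹¹ K⁴.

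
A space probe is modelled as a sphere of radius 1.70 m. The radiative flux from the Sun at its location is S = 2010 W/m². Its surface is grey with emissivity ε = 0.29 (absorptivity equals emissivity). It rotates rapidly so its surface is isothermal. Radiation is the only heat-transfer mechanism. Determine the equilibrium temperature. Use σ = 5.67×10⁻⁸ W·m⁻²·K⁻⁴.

At equilibrium, absorbed power = emitted power.
Absorbing cross-section = πr² = 9.079 m²; emitting surface = 4πr² = 36.32 m² (ratio 4).
εS·A_cross = εσ·A_surf·T⁴  ⇒  T⁴ = S/(4σ)   (ε cancels).
T⁴ = 2010/(4·5.67×10⁻⁸) = 8.862×10⁹ K⁴.
T = (8.862×10⁹)^(1/4).

T ≈ 307 K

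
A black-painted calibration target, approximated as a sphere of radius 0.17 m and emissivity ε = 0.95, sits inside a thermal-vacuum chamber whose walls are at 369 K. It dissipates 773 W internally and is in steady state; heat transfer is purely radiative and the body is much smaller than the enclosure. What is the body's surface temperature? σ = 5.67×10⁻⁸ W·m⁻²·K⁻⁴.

For a small grey body in a large enclosure, net radiated power = εσA(T⁴ − T_w⁴).
Steady state: P = εσA(T⁴ − T_w⁴) with A = 4πr² = 0.3632 m².
T⁴ = P/(εσA) + T_w⁴ = 773/(0.95·5.67×10⁻⁸·0.3632) + (369)⁴
    = 3.952×10¹⁰ + 1.854×10¹⁰ = 5.806×10¹⁰ K⁴.

T ≈ 491 K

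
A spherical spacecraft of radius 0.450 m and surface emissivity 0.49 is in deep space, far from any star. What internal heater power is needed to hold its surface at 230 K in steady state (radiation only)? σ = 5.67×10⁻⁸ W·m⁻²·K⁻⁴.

P ≈ 198 W

P = εσ·4πr²·T⁴.
4πr² = 2.545 m²; T⁴ = 2.798×10⁹ K⁴.
P = 0.49·5.67×10⁻⁸·2.545·2.798×10⁹.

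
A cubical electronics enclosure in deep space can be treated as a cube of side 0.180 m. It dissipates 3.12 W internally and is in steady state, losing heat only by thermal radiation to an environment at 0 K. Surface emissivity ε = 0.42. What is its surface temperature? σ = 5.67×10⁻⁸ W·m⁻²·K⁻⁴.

T ≈ 161 K

Steady state: internal power = radiated power, P = εσA T⁴.
Radiating area A = 6L² = 0.1944 m².
T⁴ = P/(εσA) = 3.12/(0.42·5.67×10⁻⁸·0.1944) = 6.739×10⁸ K⁴.
T = (6.739×10⁸)^(1/4).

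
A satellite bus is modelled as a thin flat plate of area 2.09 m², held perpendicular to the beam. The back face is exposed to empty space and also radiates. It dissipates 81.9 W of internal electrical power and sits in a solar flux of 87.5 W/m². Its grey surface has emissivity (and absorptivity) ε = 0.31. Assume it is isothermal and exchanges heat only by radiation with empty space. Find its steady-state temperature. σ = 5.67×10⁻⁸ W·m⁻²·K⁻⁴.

T ≈ 208 K

At steady state, absorbed solar power + internal power = radiated power.
Absorbed: α·S·A_cross = 0.31·87.5·2.090 = 56.69 W (cross-section A).
Total input = 56.69 + 81.9 = 138.6 W.
Radiated: εσ·A_surf·T⁴ with A_surf = 2A = 4.180 m².
T⁴ = 138.6/(0.31·5.67×10⁻⁸·4.180) = 1.886×10⁹ K⁴.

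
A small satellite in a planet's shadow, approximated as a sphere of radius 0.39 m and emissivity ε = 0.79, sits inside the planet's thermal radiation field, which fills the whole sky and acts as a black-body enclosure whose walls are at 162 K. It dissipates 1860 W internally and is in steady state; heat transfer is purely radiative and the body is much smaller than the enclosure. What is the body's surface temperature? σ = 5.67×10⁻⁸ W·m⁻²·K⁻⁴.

For a small grey body in a large enclosure, net radiated power = εσA(T⁴ − T_w⁴).
Steady state: P = εσA(T⁴ − T_w⁴) with A = 4πr² = 1.911 m².
T⁴ = P/(εσA) + T_w⁴ = 1860/(0.79·5.67×10⁻⁸·1.911) + (162)⁴
    = 2.173×10¹⁰ + 6.887×10⁸ = 2.241×10¹⁰ K⁴.

T ≈ 387 K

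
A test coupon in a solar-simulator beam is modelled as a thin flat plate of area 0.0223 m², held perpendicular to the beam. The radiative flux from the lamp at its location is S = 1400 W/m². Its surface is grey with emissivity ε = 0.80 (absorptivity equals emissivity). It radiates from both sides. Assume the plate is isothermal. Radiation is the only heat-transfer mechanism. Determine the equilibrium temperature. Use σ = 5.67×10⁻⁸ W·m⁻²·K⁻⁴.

T ≈ 333 K

At equilibrium, absorbed power = emitted power.
Absorbing cross-section = A = 0.02230 m²; emitting surface = 2A = 0.04460 m² (ratio 2).
εS·A_cross = εσ·A_surf·T⁴  ⇒  T⁴ = S/(2σ)   (ε cancels).
T⁴ = 1400/(2·5.67×10⁻⁸) = 1.235×10¹⁰ K⁴.
T = (1.235×10¹⁰)^(1/4).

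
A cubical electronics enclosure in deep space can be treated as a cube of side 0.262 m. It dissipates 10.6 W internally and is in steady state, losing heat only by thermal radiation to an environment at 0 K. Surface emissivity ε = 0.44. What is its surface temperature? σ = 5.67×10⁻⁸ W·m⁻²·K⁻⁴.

T ≈ 179 K

Steady state: internal power = radiated power, P = εσA T⁴.
Radiating area A = 6L² = 0.4119 m².
T⁴ = P/(εσA) = 10.6/(0.44·5.67×10⁻⁸·0.4119) = 1.032×10⁹ K⁴.
T = (1.032×10⁹)^(1/4).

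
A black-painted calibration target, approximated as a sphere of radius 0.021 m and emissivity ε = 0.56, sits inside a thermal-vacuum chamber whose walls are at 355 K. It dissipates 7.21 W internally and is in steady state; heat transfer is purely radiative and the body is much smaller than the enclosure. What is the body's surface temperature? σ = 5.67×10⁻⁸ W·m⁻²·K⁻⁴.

For a small grey body in a large enclosure, net radiated power = εσA(T⁴ − T_w⁴).
Steady state: P = εσA(T⁴ − T_w⁴) with A = 4πr² = 0.005542 m².
T⁴ = P/(εσA) + T_w⁴ = 7.21/(0.56·5.67×10⁻⁸·0.005542) + (355)⁴
    = 4.097×10¹⁰ + 1.588×10¹⁰ = 5.686×10¹⁰ K⁴.

T ≈ 488 K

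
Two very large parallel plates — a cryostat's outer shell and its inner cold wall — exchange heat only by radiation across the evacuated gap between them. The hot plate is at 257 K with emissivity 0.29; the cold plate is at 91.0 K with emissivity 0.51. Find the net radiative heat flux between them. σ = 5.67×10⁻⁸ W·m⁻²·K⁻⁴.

For two infinite grey parallel plates, q = σ(T₁⁴ − T₂⁴)/(1/ε₁ + 1/ε₂ − 1).
T₁⁴ − T₂⁴ = 4.362×10⁹ − 6.857×10⁷ = 4.294×10⁹ K⁴.
1/ε₁ + 1/ε₂ − 1 = 3.448 + 1.961 − 1 = 4.409.
q = 5.67×10⁻⁸ × 4.294×10⁹ / 4.409.

q ≈ 55.2 W/m²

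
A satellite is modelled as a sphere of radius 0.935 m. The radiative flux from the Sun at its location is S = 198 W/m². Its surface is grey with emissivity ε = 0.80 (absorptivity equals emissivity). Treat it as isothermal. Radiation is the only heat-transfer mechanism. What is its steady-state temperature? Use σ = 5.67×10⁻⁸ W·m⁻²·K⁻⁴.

At equilibrium, absorbed power = emitted power.
Absorbing cross-section = πr² = 2.746 m²; emitting surface = 4πr² = 10.99 m² (ratio 4).
εS·A_cross = εσ·A_surf·T⁴  ⇒  T⁴ = S/(4σ)   (ε cancels).
T⁴ = 198/(4·5.67×10⁻⁸) = 8.730×10⁸ K⁴.
T = (8.730×10⁸)^(1/4).

T ≈ 172 K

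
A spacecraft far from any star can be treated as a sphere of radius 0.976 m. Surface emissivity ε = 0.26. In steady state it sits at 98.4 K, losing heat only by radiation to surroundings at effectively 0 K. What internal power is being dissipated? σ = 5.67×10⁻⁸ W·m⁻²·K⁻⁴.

P ≈ 16.5 W

Steady state: P = εσA T⁴.
A = 4πr² = 11.97 m²; T⁴ = (98.4)⁴ = 9.375×10⁷ K⁴.
P = 0.26 × 5.67×10⁻⁸ × 11.97 × 9.375×10⁷.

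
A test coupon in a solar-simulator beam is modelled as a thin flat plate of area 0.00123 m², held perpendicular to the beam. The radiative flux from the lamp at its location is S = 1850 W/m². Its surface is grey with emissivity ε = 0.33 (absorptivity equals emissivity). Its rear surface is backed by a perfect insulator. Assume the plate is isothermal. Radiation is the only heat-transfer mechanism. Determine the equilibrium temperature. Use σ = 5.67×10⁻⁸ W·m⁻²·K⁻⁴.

At equilibrium, absorbed power = emitted power.
Absorbing cross-section = A = 0.001230 m²; emitting surface = A = 0.001230 m² (ratio 1).
εS·A_cross = εσ·A_surf·T⁴  ⇒  T⁴ = S/(1σ)   (ε cancels).
T⁴ = 1850/(1·5.67×10⁻⁸) = 3.263×10¹⁰ K⁴.
T = (3.263×10¹⁰)^(1/4).

T ≈ 425 K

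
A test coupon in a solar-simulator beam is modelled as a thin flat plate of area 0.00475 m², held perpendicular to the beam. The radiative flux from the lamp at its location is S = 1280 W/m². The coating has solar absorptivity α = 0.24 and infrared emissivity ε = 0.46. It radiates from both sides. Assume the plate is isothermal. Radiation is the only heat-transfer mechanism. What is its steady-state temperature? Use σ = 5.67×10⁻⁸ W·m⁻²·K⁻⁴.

T ≈ 277 K

At equilibrium, absorbed power = emitted power.
Absorbing cross-section = A = 0.004750 m²; emitting surface = 2A = 0.009500 m² (ratio 2).
αS·A_cross = εσ·A_surf·T⁴  ⇒  T⁴ = αS/(ε·2σ).
T⁴ = 0.240·1280/(0.46·2·5.67×10⁻⁸) = 5.889×10⁹ K⁴.
T = (5.889×10⁹)^(1/4).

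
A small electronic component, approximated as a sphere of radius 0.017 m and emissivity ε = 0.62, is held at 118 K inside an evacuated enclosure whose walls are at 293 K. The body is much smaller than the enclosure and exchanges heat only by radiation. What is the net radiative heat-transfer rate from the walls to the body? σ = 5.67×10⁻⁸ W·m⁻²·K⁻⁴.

For a small grey body in a large enclosure: P_net = εσA(T_body⁴ − T_wall⁴).
A = 4πr² = 0.003632 m²; T_body⁴ − T_wall⁴ = 1.939×10⁸ − 7.370×10⁹ = -7.176×10⁹ K⁴.
|P_net| = 0.62·5.67×10⁻⁸·0.003632·7.176×10⁹.

P_net ≈ 0.916 W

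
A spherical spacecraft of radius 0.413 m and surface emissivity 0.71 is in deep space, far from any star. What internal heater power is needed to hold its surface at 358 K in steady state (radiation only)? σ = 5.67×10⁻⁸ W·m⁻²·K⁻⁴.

P ≈ 1420 W

P = εσ·4πr²·T⁴.
4πr² = 2.143 m²; T⁴ = 1.643×10¹⁰ K⁴.
P = 0.71·5.67×10⁻⁸·2.143·1.643×10¹⁰.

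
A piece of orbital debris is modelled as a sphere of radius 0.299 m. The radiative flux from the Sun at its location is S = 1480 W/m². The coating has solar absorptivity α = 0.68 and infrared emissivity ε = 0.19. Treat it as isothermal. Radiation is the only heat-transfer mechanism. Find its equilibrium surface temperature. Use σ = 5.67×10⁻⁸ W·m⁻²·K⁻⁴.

T ≈ 391 K

At equilibrium, absorbed power = emitted power.
Absorbing cross-section = πr² = 0.2809 m²; emitting surface = 4πr² = 1.123 m² (ratio 4).
αS·A_cross = εσ·A_surf·T⁴  ⇒  T⁴ = αS/(ε·4σ).
T⁴ = 0.680·1480/(0.19·4·5.67×10⁻⁸) = 2.335×10¹⁰ K⁴.
T = (2.335×10¹⁰)^(1/4).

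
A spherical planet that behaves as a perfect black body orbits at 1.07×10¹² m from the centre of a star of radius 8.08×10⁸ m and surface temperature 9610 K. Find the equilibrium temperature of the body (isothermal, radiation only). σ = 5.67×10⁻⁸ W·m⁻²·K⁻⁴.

The star's surface emits σT_*⁴; at distance d the flux is S = σT_*⁴(R_*/d)².
S = 5.67×10⁻⁸·(9610)⁴·(8.08×10⁸/1.07×10¹²)² = 275.8 W/m².
For an isothermal sphere T⁴ = (1−a)S/(4σ) = 1.216×10⁹ K⁴.

T ≈ 187 K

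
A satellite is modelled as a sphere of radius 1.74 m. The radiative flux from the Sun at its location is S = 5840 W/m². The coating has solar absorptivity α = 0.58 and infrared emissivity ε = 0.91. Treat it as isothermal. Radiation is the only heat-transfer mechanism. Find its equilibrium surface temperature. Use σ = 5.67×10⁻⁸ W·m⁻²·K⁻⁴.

T ≈ 358 K

At equilibrium, absorbed power = emitted power.
Absorbing cross-section = πr² = 9.511 m²; emitting surface = 4πr² = 38.05 m² (ratio 4).
αS·A_cross = εσ·A_surf·T⁴  ⇒  T⁴ = αS/(ε·4σ).
T⁴ = 0.580·5840/(0.91·4·5.67×10⁻⁸) = 1.641×10¹⁰ K⁴.
T = (1.641×10¹⁰)^(1/4).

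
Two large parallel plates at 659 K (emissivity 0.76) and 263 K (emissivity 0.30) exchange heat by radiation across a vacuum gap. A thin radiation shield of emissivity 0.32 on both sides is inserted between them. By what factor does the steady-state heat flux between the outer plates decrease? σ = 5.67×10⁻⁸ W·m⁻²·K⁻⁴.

Without shield: q₀ = σΔ(T⁴)/(1/ε₁+1/ε₂−1) with denominator 3.649.
With shield the two gaps are in series; the resistances add: (1/ε₁+1/ε_s−1)+(1/ε_s+1/ε₂−1) = 3.441+5.458 = 8.899.
Heat-flux ratio q₀/q = 8.899/3.649.

factor ≈ 2.44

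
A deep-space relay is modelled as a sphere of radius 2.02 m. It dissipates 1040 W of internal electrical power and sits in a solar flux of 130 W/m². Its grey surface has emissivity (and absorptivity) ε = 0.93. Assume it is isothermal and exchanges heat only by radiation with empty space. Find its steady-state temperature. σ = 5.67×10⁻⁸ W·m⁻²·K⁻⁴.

T ≈ 176 K

At steady state, absorbed solar power + internal power = radiated power.
Absorbed: α·S·A_cross = 0.93·130·12.82 = 1550 W (cross-section πr²).
Total input = 1550 + 1040 = 2590 W.
Radiated: εσ·A_surf·T⁴ with A_surf = 4πr² = 51.28 m².
T⁴ = 2590/(0.93·5.67×10⁻⁸·51.28) = 9.578×10⁸ K⁴.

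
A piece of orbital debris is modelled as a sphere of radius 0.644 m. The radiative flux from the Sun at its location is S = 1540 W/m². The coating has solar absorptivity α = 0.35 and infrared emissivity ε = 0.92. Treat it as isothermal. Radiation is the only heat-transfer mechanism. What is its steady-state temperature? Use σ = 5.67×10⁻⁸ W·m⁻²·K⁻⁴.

At equilibrium, absorbed power = emitted power.
Absorbing cross-section = πr² = 1.303 m²; emitting surface = 4πr² = 5.212 m² (ratio 4).
αS·A_cross = εσ·A_surf·T⁴  ⇒  T⁴ = αS/(ε·4σ).
T⁴ = 0.350·1540/(0.92·4·5.67×10⁻⁸) = 2.583×10⁹ K⁴.
T = (2.583×10⁹)^(1/4).

T ≈ 225 K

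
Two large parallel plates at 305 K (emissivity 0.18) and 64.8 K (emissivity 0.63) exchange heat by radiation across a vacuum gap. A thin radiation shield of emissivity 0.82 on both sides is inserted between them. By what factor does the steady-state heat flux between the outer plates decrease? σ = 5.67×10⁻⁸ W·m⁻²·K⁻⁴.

factor ≈ 1.23

Without shield: q₀ = σΔ(T⁴)/(1/ε₁+1/ε₂−1) with denominator 6.143.
With shield the two gaps are in series; the resistances add: (1/ε₁+1/ε_s−1)+(1/ε_s+1/ε₂−1) = 5.775+1.807 = 7.582.
Heat-flux ratio q₀/q = 7.582/6.143.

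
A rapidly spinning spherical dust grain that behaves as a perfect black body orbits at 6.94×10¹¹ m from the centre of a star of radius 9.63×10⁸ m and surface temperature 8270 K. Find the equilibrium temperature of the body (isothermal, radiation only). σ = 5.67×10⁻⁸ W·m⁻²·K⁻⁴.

The star's surface emits σT_*⁴; at distance d the flux is S = σT_*⁴(R_*/d)².
S = 5.67×10⁻⁸·(8270)⁴·(9.63×10⁸/6.94×10¹¹)² = 510.7 W/m².
For an isothermal sphere T⁴ = (1−a)S/(4σ) = 2.252×10⁹ K⁴.

T ≈ 218 K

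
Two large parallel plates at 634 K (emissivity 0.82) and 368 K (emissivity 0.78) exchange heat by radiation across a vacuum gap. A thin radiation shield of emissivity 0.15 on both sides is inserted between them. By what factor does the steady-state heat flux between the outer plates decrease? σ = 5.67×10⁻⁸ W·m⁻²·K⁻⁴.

Without shield: q₀ = σΔ(T⁴)/(1/ε₁+1/ε₂−1) with denominator 1.502.
With shield the two gaps are in series; the resistances add: (1/ε₁+1/ε_s−1)+(1/ε_s+1/ε₂−1) = 6.886+6.949 = 13.83.
Heat-flux ratio q₀/q = 13.83/1.502.

factor ≈ 9.21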